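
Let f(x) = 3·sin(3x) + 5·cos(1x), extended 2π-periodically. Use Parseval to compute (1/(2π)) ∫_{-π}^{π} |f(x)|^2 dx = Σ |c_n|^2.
Σ |c_n|^2 = 17

Expand |f|^2 and use orthogonality of {sin(nx), cos(mx)} on [-π, π]:
  ∫_{-π}^{π} sin(nx)^2 dx = π, ∫ cos(mx)^2 dx = π, and cross terms integrate to 0.
So ∫_{-π}^{π} f(x)^2 dx = 3^2 · π + 5^2 · π = (9 + 25)π.
Divide by 2π: (9 + 25)/2 = 17.
By Parseval, this equals Σ |c_n|^2.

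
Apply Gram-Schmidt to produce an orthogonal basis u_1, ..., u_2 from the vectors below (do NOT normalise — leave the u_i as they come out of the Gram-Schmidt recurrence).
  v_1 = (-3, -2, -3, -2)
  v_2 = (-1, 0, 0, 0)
Orthogonal basis:
  u_1 = (-3, -2, -3, -2)
  u_2 = (-17/26, 3/13, 9/26, 3/13)

Apply the Gram-Schmidt recurrence
  u_1 = v_1
  u_i = v_i − Σ_{j<i} ((v_i · u_j) / (u_j · u_j)) · u_j.

Step by step this gives:
  u_1 = (-3, -2, -3, -2)
  u_2 = (-17/26, 3/13, 9/26, 3/13)

Orthogonality check:
  u_2 · u_1 = 0 (should be 0)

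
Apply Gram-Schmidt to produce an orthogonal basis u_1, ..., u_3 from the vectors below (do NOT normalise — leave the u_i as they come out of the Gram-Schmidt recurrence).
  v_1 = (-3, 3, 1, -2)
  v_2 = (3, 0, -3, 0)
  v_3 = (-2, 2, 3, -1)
Orthogonal basis:
  u_1 = (-3, 3, 1, -2)
  u_2 = (33/23, 36/23, -57/23, -24/23)
  u_3 = (29/30, 3/5, 29/30, -1/15)

Apply the Gram-Schmidt recurrence
  u_1 = v_1
  u_i = v_i − Σ_{j<i} ((v_i · u_j) / (u_j · u_j)) · u_j.

Step by step this gives:
  u_1 = (-3, 3, 1, -2)
  u_2 = (33/23, 36/23, -57/23, -24/23)
  u_3 = (29/30, 3/5, 29/30, -1/15)

Orthogonality check:
  u_2 · u_1 = 0 (should be 0)
  u_3 · u_1 = 0 (should be 0)
  u_3 · u_2 = 0 (should be 0)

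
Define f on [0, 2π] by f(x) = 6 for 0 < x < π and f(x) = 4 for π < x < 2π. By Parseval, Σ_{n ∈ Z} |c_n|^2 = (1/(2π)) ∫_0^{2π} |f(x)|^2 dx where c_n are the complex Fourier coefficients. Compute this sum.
Σ |c_n|^2 = 26

Parseval equates the L^2 energy of f (normalised by 1/(2π)) with the ℓ^2 sum of its Fourier coefficients: (1/(2π)) ∫_0^{2π} |f|^2 = Σ |c_n|^2.
Compute the left side: (1/(2π)) [∫_0^π 6^2 dx + ∫_π^{2π} 4^2 dx] = (1/(2π)) · (36π + 16π) = (36 + 16)/2 = 26.
So Σ_{n ∈ Z} |c_n|^2 = 26.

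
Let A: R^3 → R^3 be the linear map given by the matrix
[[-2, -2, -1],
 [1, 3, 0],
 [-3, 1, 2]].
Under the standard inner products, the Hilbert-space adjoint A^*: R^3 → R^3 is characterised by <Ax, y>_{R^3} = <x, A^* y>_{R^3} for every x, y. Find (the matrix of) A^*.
A^* = A^T =
[[-2, 1, -3],
 [-2, 3, 1],
 [-1, 0, 2]]

For real matrices with standard dot products, the defining identity <Ax, y> = <x, A^* y> gives (Ax)^T y = x^T (A^*) y, i.e. x^T A^T y = x^T (A^*) y. Since this holds for all x, y, we must have A^* = A^T. Therefore
A^* =
[[-2, 1, -3],
 [-2, 3, 1],
 [-1, 0, 2]].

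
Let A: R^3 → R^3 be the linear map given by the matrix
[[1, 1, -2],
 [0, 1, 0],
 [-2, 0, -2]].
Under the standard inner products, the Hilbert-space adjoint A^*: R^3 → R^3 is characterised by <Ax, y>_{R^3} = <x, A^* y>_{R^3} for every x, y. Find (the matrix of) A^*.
A^* = A^T =
[[1, 0, -2],
 [1, 1, 0],
 [-2, 0, -2]]

For real matrices with standard dot products, the defining identity <Ax, y> = <x, A^* y> gives (Ax)^T y = x^T (A^*) y, i.e. x^T A^T y = x^T (A^*) y. Since this holds for all x, y, we must have A^* = A^T. Therefore
A^* =
[[1, 0, -2],
 [1, 1, 0],
 [-2, 0, -2]].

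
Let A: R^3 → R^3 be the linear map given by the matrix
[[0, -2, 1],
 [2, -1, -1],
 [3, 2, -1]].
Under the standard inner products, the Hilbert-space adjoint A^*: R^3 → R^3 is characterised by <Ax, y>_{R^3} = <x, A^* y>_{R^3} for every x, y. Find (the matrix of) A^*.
A^* = A^T =
[[0, 2, 3],
 [-2, -1, 2],
 [1, -1, -1]]

For real matrices with standard dot products, the defining identity <Ax, y> = <x, A^* y> gives (Ax)^T y = x^T (A^*) y, i.e. x^T A^T y = x^T (A^*) y. Since this holds for all x, y, we must have A^* = A^T. Therefore
A^* =
[[0, 2, 3],
 [-2, -1, 2],
 [1, -1, -1]].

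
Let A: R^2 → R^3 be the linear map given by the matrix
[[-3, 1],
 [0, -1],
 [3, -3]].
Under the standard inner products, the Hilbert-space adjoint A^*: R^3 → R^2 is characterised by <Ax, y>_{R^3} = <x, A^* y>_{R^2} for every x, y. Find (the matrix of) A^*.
A^* = A^T =
[[-3, 0, 3],
 [1, -1, -3]]

For real matrices with standard dot products, the defining identity <Ax, y> = <x, A^* y> gives (Ax)^T y = x^T (A^*) y, i.e. x^T A^T y = x^T (A^*) y. Since this holds for all x, y, we must have A^* = A^T. Therefore
A^* =
[[-3, 0, 3],
 [1, -1, -3]].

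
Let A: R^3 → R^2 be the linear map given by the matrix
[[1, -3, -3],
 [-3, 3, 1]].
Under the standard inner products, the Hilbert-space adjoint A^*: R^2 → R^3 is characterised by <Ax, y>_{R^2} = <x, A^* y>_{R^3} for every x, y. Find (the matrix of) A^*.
A^* = A^T =
[[1, -3],
 [-3, 3],
 [-3, 1]]

For real matrices with standard dot products, the defining identity <Ax, y> = <x, A^* y> gives (Ax)^T y = x^T (A^*) y, i.e. x^T A^T y = x^T (A^*) y. Since this holds for all x, y, we must have A^* = A^T. Therefore
A^* =
[[1, -3],
 [-3, 3],
 [-3, 1]].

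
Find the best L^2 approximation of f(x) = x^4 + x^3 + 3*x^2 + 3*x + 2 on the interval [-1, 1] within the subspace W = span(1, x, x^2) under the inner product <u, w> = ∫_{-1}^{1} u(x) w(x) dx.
g(x) = 27*x^2/7 + 18*x/5 + 67/35

The best approximation g ∈ W is the orthogonal projection of f onto W. Writing g = a_0 + a_1 x + a_2 x^2, the coefficients solve the normal equations G · a = b where
  G_{ij} = <φ_i, φ_j> and b_i = <f, φ_i>, with φ_0 = 1, φ_1 = x, φ_2 = x^2.
G =
  [2, 0, 2/3]
  [0, 2/3, 0]
  [2/3, 0, 2/5],
b = (32/5, 12/5, 296/105).
Solving gives a_0 = 67/35, a_1 = 18/5, a_2 = 27/7, so
  g(x) = 27*x^2/7 + 18*x/5 + 67/35.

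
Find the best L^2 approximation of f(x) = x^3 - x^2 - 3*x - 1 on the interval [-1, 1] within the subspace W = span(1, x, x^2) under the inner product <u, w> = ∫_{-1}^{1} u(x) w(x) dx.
g(x) = -x^2 - 12*x/5 - 1

The best approximation g ∈ W is the orthogonal projection of f onto W. Writing g = a_0 + a_1 x + a_2 x^2, the coefficients solve the normal equations G · a = b where
  G_{ij} = <φ_i, φ_j> and b_i = <f, φ_i>, with φ_0 = 1, φ_1 = x, φ_2 = x^2.
G =
  [2, 0, 2/3]
  [0, 2/3, 0]
  [2/3, 0, 2/5],
b = (-8/3, -8/5, -16/15).
Solving gives a_0 = -1, a_1 = -12/5, a_2 = -1, so
  g(x) = -x^2 - 12*x/5 - 1.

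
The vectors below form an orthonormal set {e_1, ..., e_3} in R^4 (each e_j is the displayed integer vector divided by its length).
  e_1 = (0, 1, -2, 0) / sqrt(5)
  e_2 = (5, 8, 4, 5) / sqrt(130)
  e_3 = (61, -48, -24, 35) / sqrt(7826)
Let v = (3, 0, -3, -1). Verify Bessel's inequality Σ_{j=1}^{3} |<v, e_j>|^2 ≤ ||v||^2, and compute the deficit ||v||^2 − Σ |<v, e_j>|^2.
Σ |<v, e_j>|^2 = 4038/301; ||v||^2 = 19; deficit = 1681/301

Write each e_j = u_j / sqrt(<u_j, u_j>) where u_j is the displayed integer vector. Then <v, e_j> = <v, u_j> / sqrt(<u_j, u_j>), so |<v, e_j>|^2 = <v, u_j>^2 / <u_j, u_j>.
Coefficients: <v, e_1> = 6/sqrt(5), <v, e_2> = -2/sqrt(130), <v, e_3> = 220/sqrt(7826).
Square and sum: Σ |<v, e_j>|^2 = 4038/301.
Compute ||v||^2 = v·v = 19.
Deficit = 19 − 4038/301 = 1681/301 ≥ 0, confirming Bessel's inequality. (The deficit equals ||v − Σ <v,e_j> e_j||^2, the squared distance from v to span{e_j}.)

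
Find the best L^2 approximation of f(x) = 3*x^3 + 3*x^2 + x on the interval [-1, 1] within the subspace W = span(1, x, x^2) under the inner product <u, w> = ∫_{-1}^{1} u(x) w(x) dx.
g(x) = 3*x^2 + 14*x/5

The best approximation g ∈ W is the orthogonal projection of f onto W. Writing g = a_0 + a_1 x + a_2 x^2, the coefficients solve the normal equations G · a = b where
  G_{ij} = <φ_i, φ_j> and b_i = <f, φ_i>, with φ_0 = 1, φ_1 = x, φ_2 = x^2.
G =
  [2, 0, 2/3]
  [0, 2/3, 0]
  [2/3, 0, 2/5],
b = (2, 28/15, 6/5).
Solving gives a_0 = 0, a_1 = 14/5, a_2 = 3, so
  g(x) = 3*x^2 + 14*x/5.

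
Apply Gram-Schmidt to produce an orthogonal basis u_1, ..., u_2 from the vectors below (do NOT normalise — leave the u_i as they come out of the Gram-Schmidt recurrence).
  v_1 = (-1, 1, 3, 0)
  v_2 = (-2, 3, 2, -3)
Orthogonal basis:
  u_1 = (-1, 1, 3, 0)
  u_2 = (-1, 2, -1, -3)

Apply the Gram-Schmidt recurrence
  u_1 = v_1
  u_i = v_i − Σ_{j<i} ((v_i · u_j) / (u_j · u_j)) · u_j.

Step by step this gives:
  u_1 = (-1, 1, 3, 0)
  u_2 = (-1, 2, -1, -3)

Orthogonality check:
  u_2 · u_1 = 0 (should be 0)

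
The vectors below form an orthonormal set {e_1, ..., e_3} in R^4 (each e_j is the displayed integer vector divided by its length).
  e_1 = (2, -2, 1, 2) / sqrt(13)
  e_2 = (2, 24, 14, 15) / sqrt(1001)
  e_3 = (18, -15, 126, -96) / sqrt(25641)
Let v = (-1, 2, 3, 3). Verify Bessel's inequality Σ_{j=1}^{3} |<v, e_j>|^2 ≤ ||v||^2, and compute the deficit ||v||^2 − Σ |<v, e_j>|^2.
Σ |<v, e_j>|^2 = 682/37; ||v||^2 = 23; deficit = 169/37

Write each e_j = u_j / sqrt(<u_j, u_j>) where u_j is the displayed integer vector. Then <v, e_j> = <v, u_j> / sqrt(<u_j, u_j>), so |<v, e_j>|^2 = <v, u_j>^2 / <u_j, u_j>.
Coefficients: <v, e_1> = 3/sqrt(13), <v, e_2> = 133/sqrt(1001), <v, e_3> = 42/sqrt(25641).
Square and sum: Σ |<v, e_j>|^2 = 682/37.
Compute ||v||^2 = v·v = 23.
Deficit = 23 − 682/37 = 169/37 ≥ 0, confirming Bessel's inequality. (The deficit equals ||v − Σ <v,e_j> e_j||^2, the squared distance from v to span{e_j}.)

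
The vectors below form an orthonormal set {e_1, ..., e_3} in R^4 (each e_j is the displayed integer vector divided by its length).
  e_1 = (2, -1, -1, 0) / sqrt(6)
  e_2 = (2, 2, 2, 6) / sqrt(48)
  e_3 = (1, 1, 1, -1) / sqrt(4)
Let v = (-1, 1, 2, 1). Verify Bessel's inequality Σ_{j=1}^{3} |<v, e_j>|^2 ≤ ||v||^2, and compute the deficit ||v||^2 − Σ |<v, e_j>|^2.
Σ |<v, e_j>|^2 = 13/2; ||v||^2 = 7; deficit = 1/2

Write each e_j = u_j / sqrt(<u_j, u_j>) where u_j is the displayed integer vector. Then <v, e_j> = <v, u_j> / sqrt(<u_j, u_j>), so |<v, e_j>|^2 = <v, u_j>^2 / <u_j, u_j>.
Coefficients: <v, e_1> = -5/sqrt(6), <v, e_2> = 10/sqrt(48), <v, e_3> = 1/sqrt(4).
Square and sum: Σ |<v, e_j>|^2 = 13/2.
Compute ||v||^2 = v·v = 7.
Deficit = 7 − 13/2 = 1/2 ≥ 0, confirming Bessel's inequality. (The deficit equals ||v − Σ <v,e_j> e_j||^2, the squared distance from v to span{e_j}.)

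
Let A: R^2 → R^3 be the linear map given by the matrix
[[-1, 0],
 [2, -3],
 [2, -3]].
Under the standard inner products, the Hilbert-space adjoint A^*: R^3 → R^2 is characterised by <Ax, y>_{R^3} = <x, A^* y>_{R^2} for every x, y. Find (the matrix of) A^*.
A^* = A^T =
[[-1, 2, 2],
 [0, -3, -3]]

For real matrices with standard dot products, the defining identity <Ax, y> = <x, A^* y> gives (Ax)^T y = x^T (A^*) y, i.e. x^T A^T y = x^T (A^*) y. Since this holds for all x, y, we must have A^* = A^T. Therefore
A^* =
[[-1, 2, 2],
 [0, -3, -3]].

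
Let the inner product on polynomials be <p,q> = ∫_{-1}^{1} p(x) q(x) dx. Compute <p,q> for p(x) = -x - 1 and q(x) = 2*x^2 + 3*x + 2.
<p,q> = -22/3

Expand the product: p(x)·q(x) = -2*x^3 - 5*x^2 - 5*x - 2.
∫_{-1}^{1} of each monomial x^k gives [2/(k+1) if k even, 0 if k odd]. Integrating term-by-term (or equivalently evaluating the antiderivative F(x) = -x^4/2 - 5*x^3/3 - 5*x^2/2 - 2*x at the endpoints):
  F(1) − F(−1) = -20/3 − (2/3) = -22/3.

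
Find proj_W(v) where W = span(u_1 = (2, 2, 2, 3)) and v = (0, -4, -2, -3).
proj_W(v) = (-2, -2, -2, -3)

Set up U = [u_1 | ... | u_1] ∈ R^(4×1). The projector onto W = col(U) is P = U (U^T U)^(-1) U^T.
Compute U^T U =
  [21],
and U^T v = (-21).
Solve U^T U · c = U^T v for the coefficients: c = (-1). The projection is proj_W(v) = U c.
Check: (v - proj_W(v)) · u_1 = 0  (should be 0).
Result: proj_W(v) = (-2, -2, -2, -3).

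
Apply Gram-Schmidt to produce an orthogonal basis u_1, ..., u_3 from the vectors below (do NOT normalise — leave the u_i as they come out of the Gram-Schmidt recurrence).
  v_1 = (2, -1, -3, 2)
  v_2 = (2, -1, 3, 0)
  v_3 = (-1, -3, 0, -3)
Orthogonal basis:
  u_1 = (2, -1, -3, 2)
  u_2 = (22/9, -11/9, 7/3, 4/9)
  u_3 = (-25/59, -194/59, -48/59, -144/59)

Apply the Gram-Schmidt recurrence
  u_1 = v_1
  u_i = v_i − Σ_{j<i} ((v_i · u_j) / (u_j · u_j)) · u_j.

Step by step this gives:
  u_1 = (2, -1, -3, 2)
  u_2 = (22/9, -11/9, 7/3, 4/9)
  u_3 = (-25/59, -194/59, -48/59, -144/59)

Orthogonality check:
  u_2 · u_1 = 0 (should be 0)
  u_3 · u_1 = 0 (should be 0)
  u_3 · u_2 = 0 (should be 0)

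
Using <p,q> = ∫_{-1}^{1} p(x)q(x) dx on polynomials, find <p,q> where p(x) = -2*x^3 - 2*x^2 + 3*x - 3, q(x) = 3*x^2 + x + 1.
<p,q> = -218/15

Expand the product: p(x)·q(x) = -6*x^5 - 8*x^4 + 5*x^3 - 8*x^2 - 3.
∫_{-1}^{1} of each monomial x^k gives [2/(k+1) if k even, 0 if k odd]. Integrating term-by-term (or equivalently evaluating the antiderivative F(x) = -x^6 - 8*x^5/5 + 5*x^4/4 - 8*x^3/3 - 3*x at the endpoints):
  F(1) − F(−1) = -421/60 − (451/60) = -218/15.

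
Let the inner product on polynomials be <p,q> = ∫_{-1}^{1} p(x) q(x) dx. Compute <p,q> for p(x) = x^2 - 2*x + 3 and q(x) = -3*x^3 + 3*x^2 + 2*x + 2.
<p,q> = 304/15

Expand the product: p(x)·q(x) = -3*x^5 + 9*x^4 - 13*x^3 + 7*x^2 + 2*x + 6.
∫_{-1}^{1} of each monomial x^k gives [2/(k+1) if k even, 0 if k odd]. Integrating term-by-term (or equivalently evaluating the antiderivative F(x) = -x^6/2 + 9*x^5/5 - 13*x^4/4 + 7*x^3/3 + x^2 + 6*x at the endpoints):
  F(1) − F(−1) = 443/60 − (-773/60) = 304/15.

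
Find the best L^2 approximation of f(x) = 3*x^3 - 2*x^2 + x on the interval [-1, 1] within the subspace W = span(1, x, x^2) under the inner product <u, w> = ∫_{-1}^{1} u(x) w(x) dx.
g(x) = -2*x^2 + 14*x/5

The best approximation g ∈ W is the orthogonal projection of f onto W. Writing g = a_0 + a_1 x + a_2 x^2, the coefficients solve the normal equations G · a = b where
  G_{ij} = <φ_i, φ_j> and b_i = <f, φ_i>, with φ_0 = 1, φ_1 = x, φ_2 = x^2.
G =
  [2, 0, 2/3]
  [0, 2/3, 0]
  [2/3, 0, 2/5],
b = (-4/3, 28/15, -4/5).
Solving gives a_0 = 0, a_1 = 14/5, a_2 = -2, so
  g(x) = -2*x^2 + 14*x/5.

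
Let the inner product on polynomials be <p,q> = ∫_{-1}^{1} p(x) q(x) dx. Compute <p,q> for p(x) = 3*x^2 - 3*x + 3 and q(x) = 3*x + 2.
<p,q> = 10

Expand the product: p(x)·q(x) = 9*x^3 - 3*x^2 + 3*x + 6.
∫_{-1}^{1} of each monomial x^k gives [2/(k+1) if k even, 0 if k odd]. Integrating term-by-term (or equivalently evaluating the antiderivative F(x) = 9*x^4/4 - x^3 + 3*x^2/2 + 6*x at the endpoints):
  F(1) − F(−1) = 35/4 − (-5/4) = 10.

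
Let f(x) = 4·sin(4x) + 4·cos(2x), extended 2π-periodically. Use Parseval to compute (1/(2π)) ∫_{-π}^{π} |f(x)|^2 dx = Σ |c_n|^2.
Σ |c_n|^2 = 16

Expand |f|^2 and use orthogonality of {sin(nx), cos(mx)} on [-π, π]:
  ∫_{-π}^{π} sin(nx)^2 dx = π, ∫ cos(mx)^2 dx = π, and cross terms integrate to 0.
So ∫_{-π}^{π} f(x)^2 dx = 4^2 · π + 4^2 · π = (16 + 16)π.
Divide by 2π: (16 + 16)/2 = 16.
By Parseval, this equals Σ |c_n|^2.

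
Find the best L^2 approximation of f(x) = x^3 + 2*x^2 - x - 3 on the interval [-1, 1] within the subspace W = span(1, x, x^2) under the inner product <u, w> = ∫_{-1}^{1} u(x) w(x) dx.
g(x) = 2*x^2 - 2*x/5 - 3

The best approximation g ∈ W is the orthogonal projection of f onto W. Writing g = a_0 + a_1 x + a_2 x^2, the coefficients solve the normal equations G · a = b where
  G_{ij} = <φ_i, φ_j> and b_i = <f, φ_i>, with φ_0 = 1, φ_1 = x, φ_2 = x^2.
G =
  [2, 0, 2/3]
  [0, 2/3, 0]
  [2/3, 0, 2/5],
b = (-14/3, -4/15, -6/5).
Solving gives a_0 = -3, a_1 = -2/5, a_2 = 2, so
  g(x) = 2*x^2 - 2*x/5 - 3.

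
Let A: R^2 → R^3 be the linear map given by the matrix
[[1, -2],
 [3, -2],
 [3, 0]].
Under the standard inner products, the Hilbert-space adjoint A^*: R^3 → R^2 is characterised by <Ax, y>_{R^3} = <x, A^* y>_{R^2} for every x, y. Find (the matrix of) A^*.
A^* = A^T =
[[1, 3, 3],
 [-2, -2, 0]]

For real matrices with standard dot products, the defining identity <Ax, y> = <x, A^* y> gives (Ax)^T y = x^T (A^*) y, i.e. x^T A^T y = x^T (A^*) y. Since this holds for all x, y, we must have A^* = A^T. Therefore
A^* =
[[1, 3, 3],
 [-2, -2, 0]].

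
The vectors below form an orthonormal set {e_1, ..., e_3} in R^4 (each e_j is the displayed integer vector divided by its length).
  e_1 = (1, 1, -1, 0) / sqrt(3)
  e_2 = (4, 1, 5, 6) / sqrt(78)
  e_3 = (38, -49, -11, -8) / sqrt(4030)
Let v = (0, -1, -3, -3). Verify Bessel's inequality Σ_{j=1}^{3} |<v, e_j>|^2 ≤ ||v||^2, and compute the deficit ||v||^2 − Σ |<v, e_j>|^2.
Σ |<v, e_j>|^2 = 2936/155; ||v||^2 = 19; deficit = 9/155

Write each e_j = u_j / sqrt(<u_j, u_j>) where u_j is the displayed integer vector. Then <v, e_j> = <v, u_j> / sqrt(<u_j, u_j>), so |<v, e_j>|^2 = <v, u_j>^2 / <u_j, u_j>.
Coefficients: <v, e_1> = 2/sqrt(3), <v, e_2> = -34/sqrt(78), <v, e_3> = 106/sqrt(4030).
Square and sum: Σ |<v, e_j>|^2 = 2936/155.
Compute ||v||^2 = v·v = 19.
Deficit = 19 − 2936/155 = 9/155 ≥ 0, confirming Bessel's inequality. (The deficit equals ||v − Σ <v,e_j> e_j||^2, the squared distance from v to span{e_j}.)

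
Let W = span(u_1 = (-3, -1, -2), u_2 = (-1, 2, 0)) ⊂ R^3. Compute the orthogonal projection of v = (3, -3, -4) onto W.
proj_W(v) = (71/69, -275/69, -38/69)

Set up U = [u_1 | ... | u_2] ∈ R^(3×2). The projector onto W = col(U) is P = U (U^T U)^(-1) U^T.
Compute U^T U =
  [14, 1]
  [1, 5],
and U^T v = (2, -9).
Solve U^T U · c = U^T v for the coefficients: c = (19/69, -128/69). The projection is proj_W(v) = U c.
Check: (v - proj_W(v)) · u_1 = 0  (should be 0).
Check: (v - proj_W(v)) · u_2 = 0  (should be 0).
Result: proj_W(v) = (71/69, -275/69, -38/69).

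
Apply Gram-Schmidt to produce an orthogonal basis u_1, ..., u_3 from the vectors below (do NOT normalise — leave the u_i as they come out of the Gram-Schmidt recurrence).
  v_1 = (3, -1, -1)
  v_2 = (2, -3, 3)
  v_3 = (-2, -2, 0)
Orthogonal basis:
  u_1 = (3, -1, -1)
  u_2 = (4/11, -27/11, 39/11)
  u_3 = (-102/103, -187/103, -119/103)

Apply the Gram-Schmidt recurrence
  u_1 = v_1
  u_i = v_i − Σ_{j<i} ((v_i · u_j) / (u_j · u_j)) · u_j.

Step by step this gives:
  u_1 = (3, -1, -1)
  u_2 = (4/11, -27/11, 39/11)
  u_3 = (-102/103, -187/103, -119/103)

Orthogonality check:
  u_2 · u_1 = 0 (should be 0)
  u_3 · u_1 = 0 (should be 0)
  u_3 · u_2 = 0 (should be 0)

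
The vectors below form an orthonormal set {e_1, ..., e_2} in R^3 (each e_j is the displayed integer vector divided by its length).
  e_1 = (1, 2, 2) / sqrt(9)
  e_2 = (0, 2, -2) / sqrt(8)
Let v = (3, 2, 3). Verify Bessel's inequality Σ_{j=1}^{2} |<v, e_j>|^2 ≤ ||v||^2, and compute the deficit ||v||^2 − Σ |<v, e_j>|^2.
Σ |<v, e_j>|^2 = 347/18; ||v||^2 = 22; deficit = 49/18

Write each e_j = u_j / sqrt(<u_j, u_j>) where u_j is the displayed integer vector. Then <v, e_j> = <v, u_j> / sqrt(<u_j, u_j>), so |<v, e_j>|^2 = <v, u_j>^2 / <u_j, u_j>.
Coefficients: <v, e_1> = 13/sqrt(9), <v, e_2> = -2/sqrt(8).
Square and sum: Σ |<v, e_j>|^2 = 347/18.
Compute ||v||^2 = v·v = 22.
Deficit = 22 − 347/18 = 49/18 ≥ 0, confirming Bessel's inequality. (The deficit equals ||v − Σ <v,e_j> e_j||^2, the squared distance from v to span{e_j}.)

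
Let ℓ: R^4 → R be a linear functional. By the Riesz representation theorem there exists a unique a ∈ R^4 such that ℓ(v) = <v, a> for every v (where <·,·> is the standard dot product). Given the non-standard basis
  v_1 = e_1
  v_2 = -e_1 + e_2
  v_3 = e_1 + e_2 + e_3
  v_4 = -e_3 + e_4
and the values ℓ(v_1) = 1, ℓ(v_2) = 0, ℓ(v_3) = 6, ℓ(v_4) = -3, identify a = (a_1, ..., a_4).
a = (1, 1, 4, 1)

Write a = (a_1, ..., a_4) in the standard basis. For each basis vector v_i, ℓ(v_i) = <v_i, a> is a linear equation in the a_j's. Collect the n equations into a matrix system V a = ℓ, where row i of V is v_i (expressed in the standard basis). Since V is invertible (lower-triangular with 1s on the diagonal, up to permutation), solve by back-substitution:
  V =
[[1, 0, 0, 0],
 [-1, 1, 0, 0],
 [1, 1, 1, 0],
 [0, 0, -1, 1]]
  V a = (1, 0, 6, -3)
Solving gives a = (1, 1, 4, 1).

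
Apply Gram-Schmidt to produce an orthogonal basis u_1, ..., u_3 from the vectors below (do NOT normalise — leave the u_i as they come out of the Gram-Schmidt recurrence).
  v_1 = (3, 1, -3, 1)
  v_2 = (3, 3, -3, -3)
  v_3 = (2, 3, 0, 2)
Orthogonal basis:
  u_1 = (3, 1, -3, 1)
  u_2 = (3/10, 21/10, -3/10, -39/10)
  u_3 = (4/11, 28/11, 18/11, 14/11)

Apply the Gram-Schmidt recurrence
  u_1 = v_1
  u_i = v_i − Σ_{j<i} ((v_i · u_j) / (u_j · u_j)) · u_j.

Step by step this gives:
  u_1 = (3, 1, -3, 1)
  u_2 = (3/10, 21/10, -3/10, -39/10)
  u_3 = (4/11, 28/11, 18/11, 14/11)

Orthogonality check:
  u_2 · u_1 = 0 (should be 0)
  u_3 · u_1 = 0 (should be 0)
  u_3 · u_2 = 0 (should be 0)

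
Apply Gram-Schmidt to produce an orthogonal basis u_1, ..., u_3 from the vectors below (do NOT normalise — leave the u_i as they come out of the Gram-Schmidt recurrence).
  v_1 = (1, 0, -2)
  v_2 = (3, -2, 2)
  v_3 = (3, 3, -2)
Orthogonal basis:
  u_1 = (1, 0, -2)
  u_2 = (16/5, -2, 8/5)
  u_3 = (32/21, 64/21, 16/21)

Apply the Gram-Schmidt recurrence
  u_1 = v_1
  u_i = v_i − Σ_{j<i} ((v_i · u_j) / (u_j · u_j)) · u_j.

Step by step this gives:
  u_1 = (1, 0, -2)
  u_2 = (16/5, -2, 8/5)
  u_3 = (32/21, 64/21, 16/21)

Orthogonality check:
  u_2 · u_1 = 0 (should be 0)
  u_3 · u_1 = 0 (should be 0)
  u_3 · u_2 = 0 (should be 0)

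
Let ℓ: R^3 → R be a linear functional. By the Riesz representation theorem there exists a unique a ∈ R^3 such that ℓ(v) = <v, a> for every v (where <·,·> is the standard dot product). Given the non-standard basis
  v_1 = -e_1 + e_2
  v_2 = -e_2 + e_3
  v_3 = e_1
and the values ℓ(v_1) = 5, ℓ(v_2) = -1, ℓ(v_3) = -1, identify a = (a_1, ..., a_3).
a = (-1, 4, 3)

Write a = (a_1, ..., a_3) in the standard basis. For each basis vector v_i, ℓ(v_i) = <v_i, a> is a linear equation in the a_j's. Collect the n equations into a matrix system V a = ℓ, where row i of V is v_i (expressed in the standard basis). Since V is invertible (lower-triangular with 1s on the diagonal, up to permutation), solve by back-substitution:
  V =
[[-1, 1, 0],
 [0, -1, 1],
 [1, 0, 0]]
  V a = (5, -1, -1)
Solving gives a = (-1, 4, 3).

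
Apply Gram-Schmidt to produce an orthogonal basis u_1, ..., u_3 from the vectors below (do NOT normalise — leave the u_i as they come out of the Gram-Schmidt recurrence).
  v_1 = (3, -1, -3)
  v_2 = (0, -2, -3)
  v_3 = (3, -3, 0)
Orthogonal basis:
  u_1 = (3, -1, -3)
  u_2 = (-33/19, -27/19, -24/19)
  u_3 = (6/7, -18/7, 12/7)

Apply the Gram-Schmidt recurrence
  u_1 = v_1
  u_i = v_i − Σ_{j<i} ((v_i · u_j) / (u_j · u_j)) · u_j.

Step by step this gives:
  u_1 = (3, -1, -3)
  u_2 = (-33/19, -27/19, -24/19)
  u_3 = (6/7, -18/7, 12/7)

Orthogonality check:
  u_2 · u_1 = 0 (should be 0)
  u_3 · u_1 = 0 (should be 0)
  u_3 · u_2 = 0 (should be 0)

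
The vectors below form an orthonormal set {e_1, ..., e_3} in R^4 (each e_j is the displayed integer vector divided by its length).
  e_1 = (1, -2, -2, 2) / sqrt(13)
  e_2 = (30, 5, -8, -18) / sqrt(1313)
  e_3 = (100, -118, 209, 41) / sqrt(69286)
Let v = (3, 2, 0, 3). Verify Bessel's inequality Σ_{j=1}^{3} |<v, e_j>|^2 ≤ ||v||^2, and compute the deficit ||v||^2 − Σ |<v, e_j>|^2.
Σ |<v, e_j>|^2 = 2771/686; ||v||^2 = 22; deficit = 12321/686

Write each e_j = u_j / sqrt(<u_j, u_j>) where u_j is the displayed integer vector. Then <v, e_j> = <v, u_j> / sqrt(<u_j, u_j>), so |<v, e_j>|^2 = <v, u_j>^2 / <u_j, u_j>.
Coefficients: <v, e_1> = 5/sqrt(13), <v, e_2> = 46/sqrt(1313), <v, e_3> = 187/sqrt(69286).
Square and sum: Σ |<v, e_j>|^2 = 2771/686.
Compute ||v||^2 = v·v = 22.
Deficit = 22 − 2771/686 = 12321/686 ≥ 0, confirming Bessel's inequality. (The deficit equals ||v − Σ <v,e_j> e_j||^2, the squared distance from v to span{e_j}.)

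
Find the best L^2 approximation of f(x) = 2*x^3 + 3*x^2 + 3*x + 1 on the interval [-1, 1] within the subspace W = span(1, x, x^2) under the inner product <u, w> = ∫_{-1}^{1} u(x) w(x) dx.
g(x) = 3*x^2 + 21*x/5 + 1

The best approximation g ∈ W is the orthogonal projection of f onto W. Writing g = a_0 + a_1 x + a_2 x^2, the coefficients solve the normal equations G · a = b where
  G_{ij} = <φ_i, φ_j> and b_i = <f, φ_i>, with φ_0 = 1, φ_1 = x, φ_2 = x^2.
G =
  [2, 0, 2/3]
  [0, 2/3, 0]
  [2/3, 0, 2/5],
b = (4, 14/5, 28/15).
Solving gives a_0 = 1, a_1 = 21/5, a_2 = 3, so
  g(x) = 3*x^2 + 21*x/5 + 1.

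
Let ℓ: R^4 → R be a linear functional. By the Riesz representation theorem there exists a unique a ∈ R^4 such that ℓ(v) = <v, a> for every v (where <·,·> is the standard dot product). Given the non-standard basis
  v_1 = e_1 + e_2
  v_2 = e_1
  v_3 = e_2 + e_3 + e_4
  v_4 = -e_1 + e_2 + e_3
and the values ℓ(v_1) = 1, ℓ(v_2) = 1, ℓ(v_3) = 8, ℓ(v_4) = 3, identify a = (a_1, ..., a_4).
a = (1, 0, 4, 4)

Write a = (a_1, ..., a_4) in the standard basis. For each basis vector v_i, ℓ(v_i) = <v_i, a> is a linear equation in the a_j's. Collect the n equations into a matrix system V a = ℓ, where row i of V is v_i (expressed in the standard basis). Since V is invertible (lower-triangular with 1s on the diagonal, up to permutation), solve by back-substitution:
  V =
[[1, 1, 0, 0],
 [1, 0, 0, 0],
 [0, 1, 1, 1],
 [-1, 1, 1, 0]]
  V a = (1, 1, 8, 3)
Solving gives a = (1, 0, 4, 4).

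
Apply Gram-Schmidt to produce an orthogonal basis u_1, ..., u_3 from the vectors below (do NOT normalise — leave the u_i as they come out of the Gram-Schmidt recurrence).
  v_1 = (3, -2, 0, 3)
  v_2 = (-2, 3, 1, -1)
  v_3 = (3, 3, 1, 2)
Orthogonal basis:
  u_1 = (3, -2, 0, 3)
  u_2 = (1/22, 18/11, 1, 23/22)
  u_3 = (178/105, 36/35, -74/105, -106/105)

Apply the Gram-Schmidt recurrence
  u_1 = v_1
  u_i = v_i − Σ_{j<i} ((v_i · u_j) / (u_j · u_j)) · u_j.

Step by step this gives:
  u_1 = (3, -2, 0, 3)
  u_2 = (1/22, 18/11, 1, 23/22)
  u_3 = (178/105, 36/35, -74/105, -106/105)

Orthogonality check:
  u_2 · u_1 = 0 (should be 0)
  u_3 · u_1 = 0 (should be 0)
  u_3 · u_2 = 0 (should be 0)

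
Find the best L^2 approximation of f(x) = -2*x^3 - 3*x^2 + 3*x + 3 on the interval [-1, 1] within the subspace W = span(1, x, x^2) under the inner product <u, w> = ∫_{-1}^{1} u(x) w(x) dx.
g(x) = -3*x^2 + 9*x/5 + 3

The best approximation g ∈ W is the orthogonal projection of f onto W. Writing g = a_0 + a_1 x + a_2 x^2, the coefficients solve the normal equations G · a = b where
  G_{ij} = <φ_i, φ_j> and b_i = <f, φ_i>, with φ_0 = 1, φ_1 = x, φ_2 = x^2.
G =
  [2, 0, 2/3]
  [0, 2/3, 0]
  [2/3, 0, 2/5],
b = (4, 6/5, 4/5).
Solving gives a_0 = 3, a_1 = 9/5, a_2 = -3, so
  g(x) = -3*x^2 + 9*x/5 + 3.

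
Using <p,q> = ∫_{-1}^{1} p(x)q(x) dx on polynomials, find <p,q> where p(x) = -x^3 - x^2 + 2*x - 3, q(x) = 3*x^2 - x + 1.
<p,q> = -74/5

Expand the product: p(x)·q(x) = -3*x^5 - 2*x^4 + 6*x^3 - 12*x^2 + 5*x - 3.
∫_{-1}^{1} of each monomial x^k gives [2/(k+1) if k even, 0 if k odd]. Integrating term-by-term (or equivalently evaluating the antiderivative F(x) = -x^6/2 - 2*x^5/5 + 3*x^4/2 - 4*x^3 + 5*x^2/2 - 3*x at the endpoints):
  F(1) − F(−1) = -39/10 − (109/10) = -74/5.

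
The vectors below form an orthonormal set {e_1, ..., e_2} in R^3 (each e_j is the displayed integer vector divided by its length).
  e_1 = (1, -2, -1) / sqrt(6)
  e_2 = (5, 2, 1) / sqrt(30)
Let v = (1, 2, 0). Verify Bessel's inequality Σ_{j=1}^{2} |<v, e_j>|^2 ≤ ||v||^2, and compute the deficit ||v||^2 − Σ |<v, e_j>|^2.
Σ |<v, e_j>|^2 = 21/5; ||v||^2 = 5; deficit = 4/5

Write each e_j = u_j / sqrt(<u_j, u_j>) where u_j is the displayed integer vector. Then <v, e_j> = <v, u_j> / sqrt(<u_j, u_j>), so |<v, e_j>|^2 = <v, u_j>^2 / <u_j, u_j>.
Coefficients: <v, e_1> = -3/sqrt(6), <v, e_2> = 9/sqrt(30).
Square and sum: Σ |<v, e_j>|^2 = 21/5.
Compute ||v||^2 = v·v = 5.
Deficit = 5 − 21/5 = 4/5 ≥ 0, confirming Bessel's inequality. (The deficit equals ||v − Σ <v,e_j> e_j||^2, the squared distance from v to span{e_j}.)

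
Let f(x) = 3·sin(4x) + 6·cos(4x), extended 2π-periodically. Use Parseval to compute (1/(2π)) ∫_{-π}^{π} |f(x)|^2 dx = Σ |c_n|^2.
Σ |c_n|^2 = 45/2

Expand |f|^2 and use orthogonality of {sin(nx), cos(mx)} on [-π, π]:
  ∫_{-π}^{π} sin(nx)^2 dx = π, ∫ cos(mx)^2 dx = π, and cross terms integrate to 0.
So ∫_{-π}^{π} f(x)^2 dx = 3^2 · π + 6^2 · π = (9 + 36)π.
Divide by 2π: (9 + 36)/2 = 45/2.
By Parseval, this equals Σ |c_n|^2.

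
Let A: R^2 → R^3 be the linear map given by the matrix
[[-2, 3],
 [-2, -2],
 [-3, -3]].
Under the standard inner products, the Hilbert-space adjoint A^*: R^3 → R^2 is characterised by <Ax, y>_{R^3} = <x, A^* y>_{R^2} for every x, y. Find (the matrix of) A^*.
A^* = A^T =
[[-2, -2, -3],
 [3, -2, -3]]

For real matrices with standard dot products, the defining identity <Ax, y> = <x, A^* y> gives (Ax)^T y = x^T (A^*) y, i.e. x^T A^T y = x^T (A^*) y. Since this holds for all x, y, we must have A^* = A^T. Therefore
A^* =
[[-2, -2, -3],
 [3, -2, -3]].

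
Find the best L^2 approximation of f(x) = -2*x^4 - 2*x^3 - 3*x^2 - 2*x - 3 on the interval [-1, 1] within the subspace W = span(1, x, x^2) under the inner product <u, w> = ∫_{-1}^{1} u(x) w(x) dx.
g(x) = -33*x^2/7 - 16*x/5 - 99/35

The best approximation g ∈ W is the orthogonal projection of f onto W. Writing g = a_0 + a_1 x + a_2 x^2, the coefficients solve the normal equations G · a = b where
  G_{ij} = <φ_i, φ_j> and b_i = <f, φ_i>, with φ_0 = 1, φ_1 = x, φ_2 = x^2.
G =
  [2, 0, 2/3]
  [0, 2/3, 0]
  [2/3, 0, 2/5],
b = (-44/5, -32/15, -132/35).
Solving gives a_0 = -99/35, a_1 = -16/5, a_2 = -33/7, so
  g(x) = -33*x^2/7 - 16*x/5 - 99/35.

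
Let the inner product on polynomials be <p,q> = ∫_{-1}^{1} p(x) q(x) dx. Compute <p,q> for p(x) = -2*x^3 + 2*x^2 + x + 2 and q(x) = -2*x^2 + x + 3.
<p,q> = 58/5

Expand the product: p(x)·q(x) = 4*x^5 - 6*x^4 - 6*x^3 + 3*x^2 + 5*x + 6.
∫_{-1}^{1} of each monomial x^k gives [2/(k+1) if k even, 0 if k odd]. Integrating term-by-term (or equivalently evaluating the antiderivative F(x) = 2*x^6/3 - 6*x^5/5 - 3*x^4/2 + x^3 + 5*x^2/2 + 6*x at the endpoints):
  F(1) − F(−1) = 112/15 − (-62/15) = 58/5.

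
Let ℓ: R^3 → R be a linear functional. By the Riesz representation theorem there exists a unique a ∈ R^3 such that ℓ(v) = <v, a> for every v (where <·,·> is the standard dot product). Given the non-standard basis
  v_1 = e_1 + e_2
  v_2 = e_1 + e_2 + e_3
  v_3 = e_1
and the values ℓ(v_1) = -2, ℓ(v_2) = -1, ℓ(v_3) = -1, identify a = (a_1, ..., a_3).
a = (-1, -1, 1)

Write a = (a_1, ..., a_3) in the standard basis. For each basis vector v_i, ℓ(v_i) = <v_i, a> is a linear equation in the a_j's. Collect the n equations into a matrix system V a = ℓ, where row i of V is v_i (expressed in the standard basis). Since V is invertible (lower-triangular with 1s on the diagonal, up to permutation), solve by back-substitution:
  V =
[[1, 1, 0],
 [1, 1, 1],
 [1, 0, 0]]
  V a = (-2, -1, -1)
Solving gives a = (-1, -1, 1).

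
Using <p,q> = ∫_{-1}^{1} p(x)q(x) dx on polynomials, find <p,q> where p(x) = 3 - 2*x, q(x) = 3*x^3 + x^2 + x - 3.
<p,q> = -296/15

Expand the product: p(x)·q(x) = -6*x^4 + 7*x^3 + x^2 + 9*x - 9.
∫_{-1}^{1} of each monomial x^k gives [2/(k+1) if k even, 0 if k odd]. Integrating term-by-term (or equivalently evaluating the antiderivative F(x) = -6*x^5/5 + 7*x^4/4 + x^3/3 + 9*x^2/2 - 9*x at the endpoints):
  F(1) − F(−1) = -217/60 − (967/60) = -296/15.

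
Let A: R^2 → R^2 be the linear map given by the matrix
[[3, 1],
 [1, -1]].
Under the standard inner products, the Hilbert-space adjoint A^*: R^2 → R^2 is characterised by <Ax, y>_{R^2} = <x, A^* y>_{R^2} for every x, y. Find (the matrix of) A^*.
A^* = A^T =
[[3, 1],
 [1, -1]]

For real matrices with standard dot products, the defining identity <Ax, y> = <x, A^* y> gives (Ax)^T y = x^T (A^*) y, i.e. x^T A^T y = x^T (A^*) y. Since this holds for all x, y, we must have A^* = A^T. Therefore
A^* =
[[3, 1],
 [1, -1]].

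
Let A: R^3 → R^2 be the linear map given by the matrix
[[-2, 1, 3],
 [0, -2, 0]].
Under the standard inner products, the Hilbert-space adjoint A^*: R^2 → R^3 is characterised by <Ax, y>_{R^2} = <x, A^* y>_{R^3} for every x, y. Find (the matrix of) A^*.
A^* = A^T =
[[-2, 0],
 [1, -2],
 [3, 0]]

For real matrices with standard dot products, the defining identity <Ax, y> = <x, A^* y> gives (Ax)^T y = x^T (A^*) y, i.e. x^T A^T y = x^T (A^*) y. Since this holds for all x, y, we must have A^* = A^T. Therefore
A^* =
[[-2, 0],
 [1, -2],
 [3, 0]].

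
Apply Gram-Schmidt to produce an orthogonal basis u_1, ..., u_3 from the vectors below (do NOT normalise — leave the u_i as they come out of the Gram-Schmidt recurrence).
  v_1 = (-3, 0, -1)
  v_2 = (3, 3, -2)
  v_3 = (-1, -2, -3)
Orthogonal basis:
  u_1 = (-3, 0, -1)
  u_2 = (9/10, 3, -27/10)
  u_3 = (14/19, -42/19, -42/19)

Apply the Gram-Schmidt recurrence
  u_1 = v_1
  u_i = v_i − Σ_{j<i} ((v_i · u_j) / (u_j · u_j)) · u_j.

Step by step this gives:
  u_1 = (-3, 0, -1)
  u_2 = (9/10, 3, -27/10)
  u_3 = (14/19, -42/19, -42/19)

Orthogonality check:
  u_2 · u_1 = 0 (should be 0)
  u_3 · u_1 = 0 (should be 0)
  u_3 · u_2 = 0 (should be 0)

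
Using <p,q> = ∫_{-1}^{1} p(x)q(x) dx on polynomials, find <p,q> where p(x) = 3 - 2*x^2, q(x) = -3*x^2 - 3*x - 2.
<p,q> = -194/15

Expand the product: p(x)·q(x) = 6*x^4 + 6*x^3 - 5*x^2 - 9*x - 6.
∫_{-1}^{1} of each monomial x^k gives [2/(k+1) if k even, 0 if k odd]. Integrating term-by-term (or equivalently evaluating the antiderivative F(x) = 6*x^5/5 + 3*x^4/2 - 5*x^3/3 - 9*x^2/2 - 6*x at the endpoints):
  F(1) − F(−1) = -142/15 − (52/15) = -194/15.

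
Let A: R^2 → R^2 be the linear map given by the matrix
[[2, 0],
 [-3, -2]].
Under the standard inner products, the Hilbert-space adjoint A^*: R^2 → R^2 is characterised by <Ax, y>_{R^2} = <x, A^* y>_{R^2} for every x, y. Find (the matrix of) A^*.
A^* = A^T =
[[2, -3],
 [0, -2]]

For real matrices with standard dot products, the defining identity <Ax, y> = <x, A^* y> gives (Ax)^T y = x^T (A^*) y, i.e. x^T A^T y = x^T (A^*) y. Since this holds for all x, y, we must have A^* = A^T. Therefore
A^* =
[[2, -3],
 [0, -2]].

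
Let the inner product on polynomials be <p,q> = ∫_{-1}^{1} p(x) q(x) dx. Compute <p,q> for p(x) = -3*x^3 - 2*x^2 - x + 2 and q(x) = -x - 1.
<p,q> = -4/5

Expand the product: p(x)·q(x) = 3*x^4 + 5*x^3 + 3*x^2 - x - 2.
∫_{-1}^{1} of each monomial x^k gives [2/(k+1) if k even, 0 if k odd]. Integrating term-by-term (or equivalently evaluating the antiderivative F(x) = 3*x^5/5 + 5*x^4/4 + x^3 - x^2/2 - 2*x at the endpoints):
  F(1) − F(−1) = 7/20 − (23/20) = -4/5.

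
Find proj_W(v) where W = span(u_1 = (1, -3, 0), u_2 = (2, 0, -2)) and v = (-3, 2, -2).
proj_W(v) = (-18/19, 51/19, 1/19)

Set up U = [u_1 | ... | u_2] ∈ R^(3×2). The projector onto W = col(U) is P = U (U^T U)^(-1) U^T.
Compute U^T U =
  [10, 2]
  [2, 8],
and U^T v = (-9, -2).
Solve U^T U · c = U^T v for the coefficients: c = (-17/19, -1/38). The projection is proj_W(v) = U c.
Check: (v - proj_W(v)) · u_1 = 0  (should be 0).
Check: (v - proj_W(v)) · u_2 = 0  (should be 0).
Result: proj_W(v) = (-18/19, 51/19, 1/19).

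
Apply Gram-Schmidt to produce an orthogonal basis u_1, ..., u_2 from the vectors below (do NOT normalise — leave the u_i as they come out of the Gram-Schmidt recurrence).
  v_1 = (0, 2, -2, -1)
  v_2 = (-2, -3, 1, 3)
Orthogonal basis:
  u_1 = (0, 2, -2, -1)
  u_2 = (-2, -5/9, -13/9, 16/9)

Apply the Gram-Schmidt recurrence
  u_1 = v_1
  u_i = v_i − Σ_{j<i} ((v_i · u_j) / (u_j · u_j)) · u_j.

Step by step this gives:
  u_1 = (0, 2, -2, -1)
  u_2 = (-2, -5/9, -13/9, 16/9)

Orthogonality check:
  u_2 · u_1 = 0 (should be 0)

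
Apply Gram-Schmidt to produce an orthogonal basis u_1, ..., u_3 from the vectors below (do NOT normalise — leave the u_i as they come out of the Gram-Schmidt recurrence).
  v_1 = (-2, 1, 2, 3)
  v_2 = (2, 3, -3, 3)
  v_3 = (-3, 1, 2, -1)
Orthogonal basis:
  u_1 = (-2, 1, 2, 3)
  u_2 = (20/9, 26/9, -29/9, 8/3)
  u_3 = (-327/277, 489/277, -66/277, -337/277)

Apply the Gram-Schmidt recurrence
  u_1 = v_1
  u_i = v_i − Σ_{j<i} ((v_i · u_j) / (u_j · u_j)) · u_j.

Step by step this gives:
  u_1 = (-2, 1, 2, 3)
  u_2 = (20/9, 26/9, -29/9, 8/3)
  u_3 = (-327/277, 489/277, -66/277, -337/277)

Orthogonality check:
  u_2 · u_1 = 0 (should be 0)
  u_3 · u_1 = 0 (should be 0)
  u_3 · u_2 = 0 (should be 0)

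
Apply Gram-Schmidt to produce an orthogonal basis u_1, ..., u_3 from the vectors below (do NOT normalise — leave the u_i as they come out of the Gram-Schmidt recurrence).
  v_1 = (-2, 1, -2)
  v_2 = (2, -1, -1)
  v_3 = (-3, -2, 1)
Orthogonal basis:
  u_1 = (-2, 1, -2)
  u_2 = (4/3, -2/3, -5/3)
  u_3 = (-7/5, -14/5, 0)

Apply the Gram-Schmidt recurrence
  u_1 = v_1
  u_i = v_i − Σ_{j<i} ((v_i · u_j) / (u_j · u_j)) · u_j.

Step by step this gives:
  u_1 = (-2, 1, -2)
  u_2 = (4/3, -2/3, -5/3)
  u_3 = (-7/5, -14/5, 0)

Orthogonality check:
  u_2 · u_1 = 0 (should be 0)
  u_3 · u_1 = 0 (should be 0)
  u_3 · u_2 = 0 (should be 0)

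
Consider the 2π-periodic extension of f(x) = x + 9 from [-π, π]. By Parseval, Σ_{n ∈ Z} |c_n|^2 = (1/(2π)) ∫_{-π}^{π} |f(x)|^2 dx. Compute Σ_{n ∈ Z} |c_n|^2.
Σ |c_n|^2 = π^2/3 + 81

Expand and integrate term by term over [-π, π]:
  ∫ (x)^2 dx = 1·(2π^3/3); ∫ 2·1·(9)·x dx = 0 (odd integrand); ∫ 9^2 dx = 81·2π.
So (1/(2π)) ∫_{-π}^{π} (x + 9)^2 dx = 1π^2/3 + 81 = π^2/3 + 81.
Parseval ⇒ Σ |c_n|^2 = π^2/3 + 81.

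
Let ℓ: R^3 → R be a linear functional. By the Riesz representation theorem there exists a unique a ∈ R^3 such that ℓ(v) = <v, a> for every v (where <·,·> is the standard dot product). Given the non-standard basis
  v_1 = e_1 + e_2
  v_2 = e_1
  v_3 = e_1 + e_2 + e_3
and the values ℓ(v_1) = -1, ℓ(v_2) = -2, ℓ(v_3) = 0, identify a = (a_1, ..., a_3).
a = (-2, 1, 1)

Write a = (a_1, ..., a_3) in the standard basis. For each basis vector v_i, ℓ(v_i) = <v_i, a> is a linear equation in the a_j's. Collect the n equations into a matrix system V a = ℓ, where row i of V is v_i (expressed in the standard basis). Since V is invertible (lower-triangular with 1s on the diagonal, up to permutation), solve by back-substitution:
  V =
[[1, 1, 0],
 [1, 0, 0],
 [1, 1, 1]]
  V a = (-1, -2, 0)
Solving gives a = (-2, 1, 1).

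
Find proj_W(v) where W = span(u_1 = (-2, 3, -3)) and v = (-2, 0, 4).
proj_W(v) = (8/11, -12/11, 12/11)

Set up U = [u_1 | ... | u_1] ∈ R^(3×1). The projector onto W = col(U) is P = U (U^T U)^(-1) U^T.
Compute U^T U =
  [22],
and U^T v = (-8).
Solve U^T U · c = U^T v for the coefficients: c = (-4/11). The projection is proj_W(v) = U c.
Check: (v - proj_W(v)) · u_1 = 0  (should be 0).
Result: proj_W(v) = (8/11, -12/11, 12/11).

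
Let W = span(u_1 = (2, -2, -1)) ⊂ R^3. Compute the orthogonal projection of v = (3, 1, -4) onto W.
proj_W(v) = (16/9, -16/9, -8/9)

Set up U = [u_1 | ... | u_1] ∈ R^(3×1). The projector onto W = col(U) is P = U (U^T U)^(-1) U^T.
Compute U^T U =
  [9],
and U^T v = (8).
Solve U^T U · c = U^T v for the coefficients: c = (8/9). The projection is proj_W(v) = U c.
Check: (v - proj_W(v)) · u_1 = 0  (should be 0).
Result: proj_W(v) = (16/9, -16/9, -8/9).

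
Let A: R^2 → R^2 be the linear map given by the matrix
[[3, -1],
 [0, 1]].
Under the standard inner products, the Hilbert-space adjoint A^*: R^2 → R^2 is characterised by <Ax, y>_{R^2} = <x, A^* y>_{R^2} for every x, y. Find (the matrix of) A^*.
A^* = A^T =
[[3, 0],
 [-1, 1]]

For real matrices with standard dot products, the defining identity <Ax, y> = <x, A^* y> gives (Ax)^T y = x^T (A^*) y, i.e. x^T A^T y = x^T (A^*) y. Since this holds for all x, y, we must have A^* = A^T. Therefore
A^* =
[[3, 0],
 [-1, 1]].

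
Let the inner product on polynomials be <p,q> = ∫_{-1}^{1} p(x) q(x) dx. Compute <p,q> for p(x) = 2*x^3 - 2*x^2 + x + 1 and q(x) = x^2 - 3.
<p,q> = -32/15

Expand the product: p(x)·q(x) = 2*x^5 - 2*x^4 - 5*x^3 + 7*x^2 - 3*x - 3.
∫_{-1}^{1} of each monomial x^k gives [2/(k+1) if k even, 0 if k odd]. Integrating term-by-term (or equivalently evaluating the antiderivative F(x) = x^6/3 - 2*x^5/5 - 5*x^4/4 + 7*x^3/3 - 3*x^2/2 - 3*x at the endpoints):
  F(1) − F(−1) = -209/60 − (-27/20) = -32/15.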